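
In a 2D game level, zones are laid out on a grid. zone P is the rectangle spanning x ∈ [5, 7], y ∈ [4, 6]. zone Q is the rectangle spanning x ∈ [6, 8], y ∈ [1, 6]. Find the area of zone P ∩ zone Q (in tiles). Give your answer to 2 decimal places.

|zone P∩zone Q|: x∈[6,7], y∈[4,6] → 1·2 = 2.

2.00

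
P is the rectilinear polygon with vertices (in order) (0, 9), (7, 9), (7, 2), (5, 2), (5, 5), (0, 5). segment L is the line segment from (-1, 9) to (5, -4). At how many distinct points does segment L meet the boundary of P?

The segment meets the boundary at (0.846,5), (0,6.833).

2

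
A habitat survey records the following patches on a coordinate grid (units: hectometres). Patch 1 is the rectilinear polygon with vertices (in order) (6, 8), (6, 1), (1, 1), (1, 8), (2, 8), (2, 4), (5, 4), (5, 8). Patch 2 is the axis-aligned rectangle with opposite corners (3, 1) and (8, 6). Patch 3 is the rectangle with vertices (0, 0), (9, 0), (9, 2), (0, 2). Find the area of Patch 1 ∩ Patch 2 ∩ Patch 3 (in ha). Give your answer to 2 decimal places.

The intersection is the polygon with vertices (3,1), (3,2), (6,2), (6,1).
By the shoelace formula its area is 3.00.

3.00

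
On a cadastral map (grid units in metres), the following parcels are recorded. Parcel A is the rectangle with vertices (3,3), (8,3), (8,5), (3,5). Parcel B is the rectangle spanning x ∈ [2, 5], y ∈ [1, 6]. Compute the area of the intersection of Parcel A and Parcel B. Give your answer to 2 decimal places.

|Parcel A∩Parcel B|: x∈[3,5], y∈[3,5] → 2·2 = 4.

4.00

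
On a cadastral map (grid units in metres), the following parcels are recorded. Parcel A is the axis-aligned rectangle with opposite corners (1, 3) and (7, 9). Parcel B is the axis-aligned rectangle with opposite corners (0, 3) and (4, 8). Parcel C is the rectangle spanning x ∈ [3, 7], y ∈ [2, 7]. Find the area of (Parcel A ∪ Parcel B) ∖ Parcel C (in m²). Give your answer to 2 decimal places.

|Parcel A ∪ Parcel B| = 41.
|(Parcel A ∪ Parcel B) ∩ Parcel C| = 16.
|(Parcel A ∪ Parcel B) ∖ Parcel C| = 41 − 16 = 25.00.

25.00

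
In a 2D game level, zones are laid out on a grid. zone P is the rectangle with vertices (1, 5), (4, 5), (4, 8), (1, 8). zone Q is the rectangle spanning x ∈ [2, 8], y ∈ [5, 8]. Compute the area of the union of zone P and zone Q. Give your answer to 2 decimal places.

By inclusion–exclusion:
Individual areas: |zone P| = 9, |zone Q| = 18.
|zone P∩zone Q|: x∈[2,4], y∈[5,8] → 2·3 = 6.
|zone P ∪ zone Q| = 27 − 6 = 21.00.

21.00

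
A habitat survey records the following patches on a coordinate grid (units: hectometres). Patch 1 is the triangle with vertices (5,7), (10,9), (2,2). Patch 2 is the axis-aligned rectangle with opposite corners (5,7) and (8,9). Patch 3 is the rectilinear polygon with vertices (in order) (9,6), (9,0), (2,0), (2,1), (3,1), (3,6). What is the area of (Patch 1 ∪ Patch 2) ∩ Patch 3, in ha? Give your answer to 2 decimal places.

3.95

The region (Patch 1 ∪ Patch 2) ∩ Patch 3 is the polygon with vertices (3,2.875), (3,3.667), (4.4,6), (6.571,6).
By the shoelace formula its area is 3.95.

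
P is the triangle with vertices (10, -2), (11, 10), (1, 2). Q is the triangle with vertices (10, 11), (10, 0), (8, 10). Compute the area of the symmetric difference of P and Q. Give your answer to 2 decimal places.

|P| = 56, |Q| = 11, |P∩Q| = 7.2966.
|P △ Q| = |P| + |Q| − 2·|P∩Q| = 56 + 11 − 14.5931 = 52.41.

52.41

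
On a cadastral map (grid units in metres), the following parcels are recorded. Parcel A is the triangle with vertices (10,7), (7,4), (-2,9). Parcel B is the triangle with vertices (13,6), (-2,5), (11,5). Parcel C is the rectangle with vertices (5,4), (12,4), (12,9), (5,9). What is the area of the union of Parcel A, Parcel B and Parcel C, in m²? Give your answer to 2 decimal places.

By inclusion–exclusion:
Individual areas: |Parcel A| = 21, |Parcel B| = 6.5, |Parcel C| = 35.
|Parcel A∩Parcel B| = 2.0286.
|Parcel A∩Parcel C| = 11.4722.
|Parcel B∩Parcel C| = 4.65.
|Parcel A∩Parcel B∩Parcel C| = 1.927.
|Parcel A ∪ Parcel B ∪ Parcel C| = 62.5 − 18.1508 + 1.927 = 46.28.

46.28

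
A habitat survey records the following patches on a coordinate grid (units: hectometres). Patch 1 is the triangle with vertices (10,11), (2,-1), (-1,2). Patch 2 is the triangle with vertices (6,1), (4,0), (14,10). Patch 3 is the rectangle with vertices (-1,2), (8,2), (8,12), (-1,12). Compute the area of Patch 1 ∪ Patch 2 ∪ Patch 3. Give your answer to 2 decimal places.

By inclusion–exclusion:
Individual areas: |Patch 1| = 30, |Patch 2| = 5, |Patch 3| = 90.
|Patch 1∩Patch 2| = 0.
|Patch 1∩Patch 3| = 21.1364.
|Patch 2∩Patch 3| = 1.3056.
|Patch 1∩Patch 2∩Patch 3| = 0.
|Patch 1 ∪ Patch 2 ∪ Patch 3| = 125 − 22.4419 + 0 = 102.56.

102.56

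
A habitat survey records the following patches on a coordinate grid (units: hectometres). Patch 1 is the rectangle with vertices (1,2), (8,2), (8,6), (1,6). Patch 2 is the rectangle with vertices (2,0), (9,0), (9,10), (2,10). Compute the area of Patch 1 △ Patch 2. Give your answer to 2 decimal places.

50.00

|Patch 1∩Patch 2|: x∈[2,8], y∈[2,6] → 6·4 = 24.
|Patch 1 △ Patch 2| = |Patch 1| + |Patch 2| − 2·|Patch 1∩Patch 2| = 28 + 70 − 48 = 50.00.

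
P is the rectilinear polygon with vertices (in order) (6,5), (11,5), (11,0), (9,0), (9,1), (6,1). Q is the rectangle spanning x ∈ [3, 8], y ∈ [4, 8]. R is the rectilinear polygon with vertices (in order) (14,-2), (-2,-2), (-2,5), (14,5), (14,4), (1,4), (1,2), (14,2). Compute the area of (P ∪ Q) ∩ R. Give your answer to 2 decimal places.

15.00

|P ∪ Q| = 40.
|(P ∪ Q) ∩ R| = 15.00.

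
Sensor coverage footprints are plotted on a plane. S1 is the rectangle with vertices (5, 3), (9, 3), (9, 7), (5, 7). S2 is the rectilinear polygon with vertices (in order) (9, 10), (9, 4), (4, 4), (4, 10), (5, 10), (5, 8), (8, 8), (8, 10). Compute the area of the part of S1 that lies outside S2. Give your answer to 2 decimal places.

4.00

|S1| = 16, |S1∩S2| = 12.
|S1 ∖ S2| = |S1| − |S1∩S2| = 16 − 12 = 4.00.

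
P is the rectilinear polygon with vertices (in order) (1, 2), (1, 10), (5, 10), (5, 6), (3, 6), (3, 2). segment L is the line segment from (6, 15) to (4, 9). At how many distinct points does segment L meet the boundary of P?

1

The segment meets the boundary at (4.333,10).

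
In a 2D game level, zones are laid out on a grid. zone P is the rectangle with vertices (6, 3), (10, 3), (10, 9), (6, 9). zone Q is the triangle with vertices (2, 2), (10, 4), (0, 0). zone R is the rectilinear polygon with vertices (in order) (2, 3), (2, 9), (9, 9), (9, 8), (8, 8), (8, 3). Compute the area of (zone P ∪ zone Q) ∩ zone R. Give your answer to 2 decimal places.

13.00

The region (zone P ∪ zone Q) ∩ zone R is the polygon with vertices (7.5,3), (6,3), (6,9), (9,9), (9,8), (8,8), (8,3).
By the shoelace formula its area is 13.00.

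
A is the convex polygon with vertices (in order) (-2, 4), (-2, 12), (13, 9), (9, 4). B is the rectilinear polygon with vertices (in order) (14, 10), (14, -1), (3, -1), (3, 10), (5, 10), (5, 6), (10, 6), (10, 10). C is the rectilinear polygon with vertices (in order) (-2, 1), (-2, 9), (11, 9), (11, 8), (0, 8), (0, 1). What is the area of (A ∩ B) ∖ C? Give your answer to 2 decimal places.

|A ∩ B| = 27.9.
|(A ∩ B) ∩ C| = 3.
|(A ∩ B) ∖ C| = 27.9 − 3 = 24.90.

24.90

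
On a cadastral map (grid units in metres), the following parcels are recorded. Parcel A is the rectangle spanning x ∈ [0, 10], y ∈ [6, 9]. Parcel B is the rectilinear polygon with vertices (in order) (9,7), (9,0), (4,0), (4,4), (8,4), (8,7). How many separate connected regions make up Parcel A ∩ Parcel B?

1

Parcel A ∩ Parcel B is a single connected region.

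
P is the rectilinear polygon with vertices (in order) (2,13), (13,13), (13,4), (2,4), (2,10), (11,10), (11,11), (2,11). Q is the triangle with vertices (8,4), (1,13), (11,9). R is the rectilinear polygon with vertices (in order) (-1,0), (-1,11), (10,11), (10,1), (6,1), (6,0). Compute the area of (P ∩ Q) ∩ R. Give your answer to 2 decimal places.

22.22

|P ∩ Q| = 26.2516.
|(P ∩ Q) ∩ R| = 22.22.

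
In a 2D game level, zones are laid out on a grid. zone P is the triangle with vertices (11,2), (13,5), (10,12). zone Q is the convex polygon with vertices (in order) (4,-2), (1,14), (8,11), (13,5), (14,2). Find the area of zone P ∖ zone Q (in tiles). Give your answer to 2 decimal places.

|zone P| = 11.5, |zone P∩zone Q| = 7.0568.
|zone P ∖ zone Q| = |zone P| − |zone P∩zone Q| = 11.5 − 7.0568 = 4.44.

4.44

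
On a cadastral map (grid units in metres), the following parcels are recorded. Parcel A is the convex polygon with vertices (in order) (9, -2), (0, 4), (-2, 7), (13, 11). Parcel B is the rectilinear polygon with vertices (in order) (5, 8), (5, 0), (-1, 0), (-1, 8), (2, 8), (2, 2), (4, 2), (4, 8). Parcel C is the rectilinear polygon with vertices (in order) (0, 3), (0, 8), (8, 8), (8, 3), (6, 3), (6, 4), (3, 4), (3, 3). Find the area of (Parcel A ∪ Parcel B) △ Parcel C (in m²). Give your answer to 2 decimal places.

77.09

|Parcel A ∪ Parcel B| = 114.0917.
|(Parcel A ∪ Parcel B) ∩ Parcel C| = 37.
|(Parcel A ∪ Parcel B) △ Parcel C| = 114.0917 + 37 − 74 = 77.09.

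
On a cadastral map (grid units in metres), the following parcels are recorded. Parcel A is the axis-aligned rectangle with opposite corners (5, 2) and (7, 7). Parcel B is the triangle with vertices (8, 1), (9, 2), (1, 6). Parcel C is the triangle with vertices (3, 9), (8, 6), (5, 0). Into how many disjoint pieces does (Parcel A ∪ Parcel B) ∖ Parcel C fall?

3

(Parcel A ∪ Parcel B) ∖ Parcel C splits into 3 disjoint pieces (area 0.1333, area 3.2, area 1.0189).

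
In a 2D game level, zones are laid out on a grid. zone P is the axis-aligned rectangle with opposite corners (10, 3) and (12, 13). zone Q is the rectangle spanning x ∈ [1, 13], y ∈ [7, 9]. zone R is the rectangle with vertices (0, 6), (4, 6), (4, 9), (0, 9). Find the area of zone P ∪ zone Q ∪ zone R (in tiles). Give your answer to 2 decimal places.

46.00

By inclusion–exclusion:
Individual areas: |zone P| = 20, |zone Q| = 24, |zone R| = 12.
|zone P∩zone Q|: x∈[10,12], y∈[7,9] → 2·2 = 4.
|zone P∩zone R| = 0 (no overlap).
|zone Q∩zone R|: x∈[1,4], y∈[7,9] → 3·2 = 6.
|zone P∩zone Q∩zone R| = 0.
|zone P ∪ zone Q ∪ zone R| = 56 − 10 + 0 = 46.00.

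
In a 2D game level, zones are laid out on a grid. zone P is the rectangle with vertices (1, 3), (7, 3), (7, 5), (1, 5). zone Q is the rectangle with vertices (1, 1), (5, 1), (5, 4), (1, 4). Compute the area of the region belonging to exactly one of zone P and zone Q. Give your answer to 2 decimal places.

16.00

|zone P∩zone Q|: x∈[1,5], y∈[3,4] → 4·1 = 4.
|zone P △ zone Q| = |zone P| + |zone Q| − 2·|zone P∩zone Q| = 12 + 12 − 8 = 16.00.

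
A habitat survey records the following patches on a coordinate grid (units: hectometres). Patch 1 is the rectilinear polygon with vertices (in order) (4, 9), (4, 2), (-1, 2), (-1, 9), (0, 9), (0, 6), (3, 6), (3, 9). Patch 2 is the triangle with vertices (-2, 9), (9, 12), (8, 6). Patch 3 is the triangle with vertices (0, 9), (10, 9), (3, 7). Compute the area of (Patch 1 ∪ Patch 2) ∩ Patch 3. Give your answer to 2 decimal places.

9.32

The region (Patch 1 ∪ Patch 2) ∩ Patch 3 is the polygon with vertices (8.425,8.55), (3,7), (3,7.5), (1.636,7.909), (0,9), (8.5,9).
By the shoelace formula its area is 9.32.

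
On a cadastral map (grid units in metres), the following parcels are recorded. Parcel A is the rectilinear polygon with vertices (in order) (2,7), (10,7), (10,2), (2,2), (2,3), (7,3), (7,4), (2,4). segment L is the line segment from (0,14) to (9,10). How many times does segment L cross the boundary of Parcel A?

0

The segment lies entirely outside Parcel A and never meets its boundary.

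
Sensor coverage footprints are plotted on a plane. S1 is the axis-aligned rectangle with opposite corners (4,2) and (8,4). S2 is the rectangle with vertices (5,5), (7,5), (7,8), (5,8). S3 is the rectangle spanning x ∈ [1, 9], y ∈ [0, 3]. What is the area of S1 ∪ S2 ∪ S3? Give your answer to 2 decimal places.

34.00

By inclusion–exclusion:
Individual areas: |S1| = 8, |S2| = 6, |S3| = 24.
|S1∩S2| = 0 (no overlap).
|S1∩S3|: x∈[4,8], y∈[2,3] → 4·1 = 4.
|S2∩S3| = 0 (no overlap).
|S1∩S2∩S3| = 0.
|S1 ∪ S2 ∪ S3| = 38 − 4 + 0 = 34.00.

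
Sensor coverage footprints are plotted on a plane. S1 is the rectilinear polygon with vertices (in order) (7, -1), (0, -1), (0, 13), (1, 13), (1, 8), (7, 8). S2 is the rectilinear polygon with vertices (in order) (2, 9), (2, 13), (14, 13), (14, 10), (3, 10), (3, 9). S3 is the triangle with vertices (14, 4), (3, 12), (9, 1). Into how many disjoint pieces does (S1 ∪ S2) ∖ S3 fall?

2

(S1 ∪ S2) ∖ S3 splits into 2 disjoint pieces (area 64.9697, area 35.3409).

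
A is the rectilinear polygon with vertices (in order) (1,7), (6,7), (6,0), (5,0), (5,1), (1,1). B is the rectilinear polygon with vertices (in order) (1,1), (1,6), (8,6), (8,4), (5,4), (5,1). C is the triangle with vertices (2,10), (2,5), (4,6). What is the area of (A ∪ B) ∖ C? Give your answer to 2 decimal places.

|A ∪ B| = 35.
|(A ∪ B) ∩ C| = 2.75.
|(A ∪ B) ∖ C| = 35 − 2.75 = 32.25.

32.25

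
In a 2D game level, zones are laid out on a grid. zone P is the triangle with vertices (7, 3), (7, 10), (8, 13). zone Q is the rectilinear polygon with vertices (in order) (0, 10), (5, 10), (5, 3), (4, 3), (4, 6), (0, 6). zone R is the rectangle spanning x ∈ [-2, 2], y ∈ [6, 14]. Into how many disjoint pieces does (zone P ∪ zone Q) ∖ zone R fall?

2

(zone P ∪ zone Q) ∖ zone R splits into 2 disjoint pieces (area 3.5, area 15).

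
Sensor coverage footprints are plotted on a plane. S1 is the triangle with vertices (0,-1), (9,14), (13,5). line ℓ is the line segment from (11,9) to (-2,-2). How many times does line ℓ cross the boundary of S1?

1

The segment meets the boundary at (0.844,0.406).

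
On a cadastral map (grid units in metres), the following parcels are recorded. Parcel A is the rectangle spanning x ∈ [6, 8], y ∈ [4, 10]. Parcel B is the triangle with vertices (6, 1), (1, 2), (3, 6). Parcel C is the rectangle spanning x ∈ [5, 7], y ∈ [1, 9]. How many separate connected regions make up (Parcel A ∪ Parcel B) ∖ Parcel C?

(Parcel A ∪ Parcel B) ∖ Parcel C splits into 2 disjoint pieces (area 7, area 10.2667).

2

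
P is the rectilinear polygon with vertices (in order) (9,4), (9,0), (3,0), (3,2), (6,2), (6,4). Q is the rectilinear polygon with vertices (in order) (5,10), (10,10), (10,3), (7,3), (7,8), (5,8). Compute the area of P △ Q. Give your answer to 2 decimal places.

|P| = 18, |Q| = 25, |P∩Q| = 2.
|P △ Q| = |P| + |Q| − 2·|P∩Q| = 18 + 25 − 4 = 39.00.

39.00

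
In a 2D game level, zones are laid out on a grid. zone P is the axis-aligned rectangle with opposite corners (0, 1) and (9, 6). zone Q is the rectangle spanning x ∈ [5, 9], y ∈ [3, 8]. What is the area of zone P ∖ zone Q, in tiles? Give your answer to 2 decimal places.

|zone P∩zone Q|: x∈[5,9], y∈[3,6] → 4·3 = 12.
|zone P| = 45.
|zone P ∖ zone Q| = |zone P| − |zone P∩zone Q| = 45 − 12 = 33.00.

33.00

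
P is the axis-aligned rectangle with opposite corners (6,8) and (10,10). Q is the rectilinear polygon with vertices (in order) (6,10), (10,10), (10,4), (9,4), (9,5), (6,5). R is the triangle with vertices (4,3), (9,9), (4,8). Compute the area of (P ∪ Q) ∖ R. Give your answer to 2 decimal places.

|P ∪ Q| = 21.
|(P ∪ Q) ∩ R| = 4.5.
|(P ∪ Q) ∖ R| = 21 − 4.5 = 16.50.

16.50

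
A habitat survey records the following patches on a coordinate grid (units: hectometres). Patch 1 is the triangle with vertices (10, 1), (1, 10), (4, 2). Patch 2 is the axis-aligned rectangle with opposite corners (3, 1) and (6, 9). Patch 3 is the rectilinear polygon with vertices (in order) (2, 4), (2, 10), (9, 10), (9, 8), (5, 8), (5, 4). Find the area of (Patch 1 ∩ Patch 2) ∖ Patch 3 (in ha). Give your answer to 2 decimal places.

6.58

|Patch 1 ∩ Patch 2| = 12.5.
|(Patch 1 ∩ Patch 2) ∩ Patch 3| = 5.9167.
|(Patch 1 ∩ Patch 2) ∖ Patch 3| = 12.5 − 5.9167 = 6.58.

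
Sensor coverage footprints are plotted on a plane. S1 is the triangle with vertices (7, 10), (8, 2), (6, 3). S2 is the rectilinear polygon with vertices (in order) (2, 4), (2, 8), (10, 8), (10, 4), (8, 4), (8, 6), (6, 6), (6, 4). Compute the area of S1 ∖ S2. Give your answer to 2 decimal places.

|S1| = 7.5, |S1∩S2| = 1.6071.
|S1 ∖ S2| = |S1| − |S1∩S2| = 7.5 − 1.6071 = 5.89.

5.89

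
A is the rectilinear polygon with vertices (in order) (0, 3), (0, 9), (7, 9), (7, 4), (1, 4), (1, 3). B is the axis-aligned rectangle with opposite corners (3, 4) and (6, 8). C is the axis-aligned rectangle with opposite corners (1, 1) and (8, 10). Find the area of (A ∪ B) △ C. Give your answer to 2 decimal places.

|A ∪ B| = 36.
|(A ∪ B) ∩ C| = 30.
|(A ∪ B) △ C| = 36 + 63 − 60 = 39.00.

39.00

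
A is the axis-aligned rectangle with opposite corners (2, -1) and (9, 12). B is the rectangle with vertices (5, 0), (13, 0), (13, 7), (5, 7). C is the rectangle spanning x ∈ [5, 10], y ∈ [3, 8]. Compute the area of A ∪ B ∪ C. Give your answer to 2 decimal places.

120.00

By inclusion–exclusion:
Individual areas: |A| = 91, |B| = 56, |C| = 25.
|A∩B|: x∈[5,9], y∈[0,7] → 4·7 = 28.
|A∩C|: x∈[5,9], y∈[3,8] → 4·5 = 20.
|B∩C|: x∈[5,10], y∈[3,7] → 5·4 = 20.
|A∩B∩C| = 16.
|A ∪ B ∪ C| = 172 − 68 + 16 = 120.00.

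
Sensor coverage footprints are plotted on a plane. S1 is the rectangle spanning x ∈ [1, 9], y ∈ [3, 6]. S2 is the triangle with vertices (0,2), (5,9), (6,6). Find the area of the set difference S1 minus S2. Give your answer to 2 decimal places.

18.16

|S1| = 24, |S1∩S2| = 5.8357.
|S1 ∖ S2| = |S1| − |S1∩S2| = 24 − 5.8357 = 18.16.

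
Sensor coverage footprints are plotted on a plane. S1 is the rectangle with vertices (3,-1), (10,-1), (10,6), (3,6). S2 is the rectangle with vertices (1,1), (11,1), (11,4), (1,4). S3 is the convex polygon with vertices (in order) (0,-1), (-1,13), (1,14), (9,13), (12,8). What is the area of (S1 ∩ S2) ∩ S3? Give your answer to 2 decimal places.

The region (S1 ∩ S2) ∩ S3 is the polygon with vertices (3,4), (6.667,4), (3,1.25).
By the shoelace formula its area is 5.04.

5.04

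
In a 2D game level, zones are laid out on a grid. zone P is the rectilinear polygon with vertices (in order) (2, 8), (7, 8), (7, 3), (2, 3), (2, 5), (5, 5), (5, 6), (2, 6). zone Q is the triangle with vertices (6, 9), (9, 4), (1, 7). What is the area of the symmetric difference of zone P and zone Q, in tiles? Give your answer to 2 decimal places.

16.21

|zone P| = 22, |zone Q| = 15.5, |zone P∩zone Q| = 10.6458.
|zone P △ zone Q| = |zone P| + |zone Q| − 2·|zone P∩zone Q| = 22 + 15.5 − 21.2917 = 16.21.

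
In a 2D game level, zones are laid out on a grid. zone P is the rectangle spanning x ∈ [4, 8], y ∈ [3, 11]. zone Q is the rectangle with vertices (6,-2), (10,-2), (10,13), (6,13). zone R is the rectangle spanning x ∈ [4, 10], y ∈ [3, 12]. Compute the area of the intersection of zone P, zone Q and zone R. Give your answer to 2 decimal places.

The intersection is the polygon with vertices (8,3), (6,3), (6,11), (8,11).
By the shoelace formula its area is 16.00.

16.00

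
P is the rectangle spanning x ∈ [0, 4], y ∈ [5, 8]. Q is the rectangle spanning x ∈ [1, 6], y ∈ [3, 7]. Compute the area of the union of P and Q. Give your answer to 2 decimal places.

By inclusion–exclusion:
Individual areas: |P| = 12, |Q| = 20.
|P∩Q|: x∈[1,4], y∈[5,7] → 3·2 = 6.
|P ∪ Q| = 32 − 6 = 26.00.

26.00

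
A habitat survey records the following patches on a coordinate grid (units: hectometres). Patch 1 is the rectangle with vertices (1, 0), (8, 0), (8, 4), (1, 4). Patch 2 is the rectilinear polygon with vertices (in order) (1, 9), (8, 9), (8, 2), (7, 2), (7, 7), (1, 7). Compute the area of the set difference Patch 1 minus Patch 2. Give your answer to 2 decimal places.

|Patch 1| = 28, |Patch 1∩Patch 2| = 2.
|Patch 1 ∖ Patch 2| = |Patch 1| − |Patch 1∩Patch 2| = 28 − 2 = 26.00.

26.00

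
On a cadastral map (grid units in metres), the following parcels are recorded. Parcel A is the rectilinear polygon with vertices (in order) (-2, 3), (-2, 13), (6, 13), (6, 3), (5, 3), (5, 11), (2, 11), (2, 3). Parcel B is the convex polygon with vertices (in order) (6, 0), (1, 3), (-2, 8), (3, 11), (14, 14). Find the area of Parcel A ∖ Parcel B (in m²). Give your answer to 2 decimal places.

|Parcel A| = 56, |Parcel A∩Parcel B| = 26.5273.
|Parcel A ∖ Parcel B| = |Parcel A| − |Parcel A∩Parcel B| = 56 − 26.5273 = 29.47.

29.47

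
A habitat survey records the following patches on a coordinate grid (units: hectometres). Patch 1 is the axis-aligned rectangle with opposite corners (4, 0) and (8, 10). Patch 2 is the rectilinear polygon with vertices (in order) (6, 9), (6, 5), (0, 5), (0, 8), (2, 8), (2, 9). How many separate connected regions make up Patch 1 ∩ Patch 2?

1

Patch 1 ∩ Patch 2 is a single connected region.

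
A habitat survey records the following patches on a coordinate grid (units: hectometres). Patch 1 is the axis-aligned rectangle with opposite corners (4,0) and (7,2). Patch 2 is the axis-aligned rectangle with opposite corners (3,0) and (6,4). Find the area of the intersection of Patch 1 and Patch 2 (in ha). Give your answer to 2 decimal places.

|Patch 1∩Patch 2|: x∈[4,6], y∈[0,2] → 2·2 = 4.

4.00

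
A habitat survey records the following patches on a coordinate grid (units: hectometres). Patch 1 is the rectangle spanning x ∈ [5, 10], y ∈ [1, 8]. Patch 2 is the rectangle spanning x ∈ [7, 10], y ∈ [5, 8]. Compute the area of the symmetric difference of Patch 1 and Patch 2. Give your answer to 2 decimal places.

26.00

|Patch 1∩Patch 2|: x∈[7,10], y∈[5,8] → 3·3 = 9.
|Patch 1 △ Patch 2| = |Patch 1| + |Patch 2| − 2·|Patch 1∩Patch 2| = 35 + 9 − 18 = 26.00.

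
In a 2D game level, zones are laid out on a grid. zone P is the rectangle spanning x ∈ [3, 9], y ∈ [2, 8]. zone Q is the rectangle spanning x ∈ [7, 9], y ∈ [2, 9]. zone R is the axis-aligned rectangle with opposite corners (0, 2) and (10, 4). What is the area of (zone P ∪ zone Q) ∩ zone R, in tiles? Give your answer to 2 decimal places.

12.00

The region (zone P ∪ zone Q) ∩ zone R is the polygon with vertices (7,2), (3,2), (3,4), (9,4), (9,2).
By the shoelace formula its area is 12.00.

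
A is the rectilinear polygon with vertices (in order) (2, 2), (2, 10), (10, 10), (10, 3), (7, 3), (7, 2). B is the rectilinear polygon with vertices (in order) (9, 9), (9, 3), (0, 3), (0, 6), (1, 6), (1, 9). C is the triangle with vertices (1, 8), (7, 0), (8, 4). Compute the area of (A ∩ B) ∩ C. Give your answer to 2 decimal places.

11.12

The region (A ∩ B) ∩ C is the polygon with vertices (7,3), (4.75,3), (2,6.667), (2,7.429), (8,4), (7.75,3).
By the shoelace formula its area is 11.12.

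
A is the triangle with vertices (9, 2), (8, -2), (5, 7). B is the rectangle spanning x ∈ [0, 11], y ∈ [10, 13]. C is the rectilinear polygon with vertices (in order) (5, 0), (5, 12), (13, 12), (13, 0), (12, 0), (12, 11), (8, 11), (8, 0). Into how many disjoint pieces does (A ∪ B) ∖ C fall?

3

(A ∪ B) ∖ C splits into 3 disjoint pieces (area 3.2917, area 3, area 21).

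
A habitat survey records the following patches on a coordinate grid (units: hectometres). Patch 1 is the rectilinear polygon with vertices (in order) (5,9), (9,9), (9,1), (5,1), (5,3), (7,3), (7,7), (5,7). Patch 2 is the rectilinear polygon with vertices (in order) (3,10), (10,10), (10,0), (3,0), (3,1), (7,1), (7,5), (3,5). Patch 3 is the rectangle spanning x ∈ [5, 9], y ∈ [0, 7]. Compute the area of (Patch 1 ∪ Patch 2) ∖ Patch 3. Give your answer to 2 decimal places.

|Patch 1 ∪ Patch 2| = 58.
|(Patch 1 ∪ Patch 2) ∩ Patch 3| = 24.
|(Patch 1 ∪ Patch 2) ∖ Patch 3| = 58 − 24 = 34.00.

34.00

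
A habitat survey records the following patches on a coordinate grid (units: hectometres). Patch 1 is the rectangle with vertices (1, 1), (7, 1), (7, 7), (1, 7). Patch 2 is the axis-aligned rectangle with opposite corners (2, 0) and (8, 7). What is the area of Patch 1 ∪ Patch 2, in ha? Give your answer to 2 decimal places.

By inclusion–exclusion:
Individual areas: |Patch 1| = 36, |Patch 2| = 42.
|Patch 1∩Patch 2|: x∈[2,7], y∈[1,7] → 5·6 = 30.
|Patch 1 ∪ Patch 2| = 78 − 30 = 48.00.

48.00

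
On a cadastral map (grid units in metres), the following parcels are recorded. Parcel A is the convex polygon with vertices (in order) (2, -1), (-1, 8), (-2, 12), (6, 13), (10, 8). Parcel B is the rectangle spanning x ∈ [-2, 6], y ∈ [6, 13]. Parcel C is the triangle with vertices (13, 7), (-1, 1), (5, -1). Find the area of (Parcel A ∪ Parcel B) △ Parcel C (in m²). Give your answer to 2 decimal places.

116.58

|Parcel A ∪ Parcel B| = 102.1667.
|(Parcel A ∪ Parcel B) ∩ Parcel C| = 8.795.
|(Parcel A ∪ Parcel B) △ Parcel C| = 102.1667 + 32 − 17.5899 = 116.58.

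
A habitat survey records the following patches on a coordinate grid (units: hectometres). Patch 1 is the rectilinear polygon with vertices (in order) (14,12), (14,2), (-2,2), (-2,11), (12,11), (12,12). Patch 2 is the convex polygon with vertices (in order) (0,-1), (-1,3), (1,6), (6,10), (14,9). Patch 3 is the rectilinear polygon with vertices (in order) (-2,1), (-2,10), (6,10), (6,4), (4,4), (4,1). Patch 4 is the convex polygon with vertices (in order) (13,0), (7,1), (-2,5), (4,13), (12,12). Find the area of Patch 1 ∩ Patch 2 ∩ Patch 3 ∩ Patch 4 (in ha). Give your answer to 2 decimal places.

24.40

The intersection is the polygon with vertices (1,6), (6,10), (6,4), (4,4), (4,2.333), (-0.2,4.2).
By the shoelace formula its area is 24.40.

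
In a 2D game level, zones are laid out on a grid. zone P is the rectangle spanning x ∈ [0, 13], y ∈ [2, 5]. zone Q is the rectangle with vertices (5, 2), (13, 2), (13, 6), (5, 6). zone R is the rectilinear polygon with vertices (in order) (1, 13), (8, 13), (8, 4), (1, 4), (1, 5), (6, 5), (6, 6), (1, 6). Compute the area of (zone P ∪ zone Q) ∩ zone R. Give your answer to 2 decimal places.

9.00

|zone P ∪ zone Q| = 47.
|(zone P ∪ zone Q) ∩ zone R| = 9.00.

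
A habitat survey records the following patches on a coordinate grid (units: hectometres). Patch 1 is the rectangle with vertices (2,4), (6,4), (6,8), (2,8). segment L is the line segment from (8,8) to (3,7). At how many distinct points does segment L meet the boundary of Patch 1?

The segment meets the boundary at (6,7.6).

1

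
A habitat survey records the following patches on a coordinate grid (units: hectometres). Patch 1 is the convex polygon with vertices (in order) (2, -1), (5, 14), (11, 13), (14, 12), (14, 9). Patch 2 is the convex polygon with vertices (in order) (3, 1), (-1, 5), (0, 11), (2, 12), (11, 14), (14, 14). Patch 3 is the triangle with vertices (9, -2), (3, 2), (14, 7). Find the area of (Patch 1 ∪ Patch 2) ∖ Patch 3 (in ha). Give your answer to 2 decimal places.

127.27

|Patch 1 ∪ Patch 2| = 131.9018.
|(Patch 1 ∪ Patch 2) ∩ Patch 3| = 4.6319.
|(Patch 1 ∪ Patch 2) ∖ Patch 3| = 131.9018 − 4.6319 = 127.27.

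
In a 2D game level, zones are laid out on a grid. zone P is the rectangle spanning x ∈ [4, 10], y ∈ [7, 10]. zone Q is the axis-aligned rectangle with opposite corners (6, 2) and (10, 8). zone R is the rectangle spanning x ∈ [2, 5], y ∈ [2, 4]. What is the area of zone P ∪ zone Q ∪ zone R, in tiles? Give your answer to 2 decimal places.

By inclusion–exclusion:
Individual areas: |zone P| = 18, |zone Q| = 24, |zone R| = 6.
|zone P∩zone Q|: x∈[6,10], y∈[7,8] → 4·1 = 4.
|zone P∩zone R| = 0 (no overlap).
|zone Q∩zone R| = 0 (no overlap).
|zone P∩zone Q∩zone R| = 0.
|zone P ∪ zone Q ∪ zone R| = 48 − 4 + 0 = 44.00.

44.00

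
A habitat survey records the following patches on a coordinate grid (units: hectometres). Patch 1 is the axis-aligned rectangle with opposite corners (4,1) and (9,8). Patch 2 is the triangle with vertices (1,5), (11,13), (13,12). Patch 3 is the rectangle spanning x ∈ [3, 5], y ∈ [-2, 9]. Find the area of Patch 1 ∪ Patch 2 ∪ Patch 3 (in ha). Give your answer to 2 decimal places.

By inclusion–exclusion:
Individual areas: |Patch 1| = 35, |Patch 2| = 13, |Patch 3| = 22.
|Patch 1∩Patch 2| = 1.1143.
|Patch 1∩Patch 3|: x∈[4,5], y∈[1,8] → 1·7 = 7.
|Patch 2∩Patch 3| = 1.3.
|Patch 1∩Patch 2∩Patch 3| = 0.7333.
|Patch 1 ∪ Patch 2 ∪ Patch 3| = 70 − 9.4143 + 0.7333 = 61.32.

61.32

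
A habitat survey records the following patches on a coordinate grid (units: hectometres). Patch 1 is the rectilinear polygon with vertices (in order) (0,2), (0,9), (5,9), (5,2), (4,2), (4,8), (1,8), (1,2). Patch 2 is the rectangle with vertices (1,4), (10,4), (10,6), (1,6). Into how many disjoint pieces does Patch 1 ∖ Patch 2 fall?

Patch 1 ∖ Patch 2 splits into 2 disjoint pieces (area 13, area 2).

2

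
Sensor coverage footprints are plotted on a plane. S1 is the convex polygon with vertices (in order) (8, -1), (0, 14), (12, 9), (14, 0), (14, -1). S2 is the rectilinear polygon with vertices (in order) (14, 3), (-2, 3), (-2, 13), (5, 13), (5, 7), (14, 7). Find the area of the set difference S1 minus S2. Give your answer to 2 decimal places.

52.85

|S1| = 101, |S1∩S2| = 48.1472.
|S1 ∖ S2| = |S1| − |S1∩S2| = 101 − 48.1472 = 52.85.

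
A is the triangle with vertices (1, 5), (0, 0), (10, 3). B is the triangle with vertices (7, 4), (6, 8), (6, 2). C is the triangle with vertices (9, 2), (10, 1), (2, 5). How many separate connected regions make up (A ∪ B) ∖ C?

2

(A ∪ B) ∖ C splits into 2 disjoint pieces (area 5.7417, area 18.8).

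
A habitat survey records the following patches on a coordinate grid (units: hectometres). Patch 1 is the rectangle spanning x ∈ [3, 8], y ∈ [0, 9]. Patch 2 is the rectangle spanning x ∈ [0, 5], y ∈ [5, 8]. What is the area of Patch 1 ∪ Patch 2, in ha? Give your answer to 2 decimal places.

By inclusion–exclusion:
Individual areas: |Patch 1| = 45, |Patch 2| = 15.
|Patch 1∩Patch 2|: x∈[3,5], y∈[5,8] → 2·3 = 6.
|Patch 1 ∪ Patch 2| = 60 − 6 = 54.00.

54.00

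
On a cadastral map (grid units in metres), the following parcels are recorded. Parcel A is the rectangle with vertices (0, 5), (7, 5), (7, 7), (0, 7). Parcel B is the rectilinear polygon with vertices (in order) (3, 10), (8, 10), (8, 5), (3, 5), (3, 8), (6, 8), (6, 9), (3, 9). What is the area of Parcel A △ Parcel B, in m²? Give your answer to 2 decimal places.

|Parcel A| = 14, |Parcel B| = 22, |Parcel A∩Parcel B| = 8.
|Parcel A △ Parcel B| = |Parcel A| + |Parcel B| − 2·|Parcel A∩Parcel B| = 14 + 22 − 16 = 20.00.

20.00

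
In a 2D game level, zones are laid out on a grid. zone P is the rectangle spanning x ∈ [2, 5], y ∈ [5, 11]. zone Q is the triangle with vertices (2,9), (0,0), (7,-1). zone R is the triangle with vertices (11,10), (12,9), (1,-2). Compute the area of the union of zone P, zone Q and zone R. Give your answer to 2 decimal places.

55.96

By inclusion–exclusion:
Individual areas: |zone P| = 18, |zone Q| = 32.5, |zone R| = 11.
|zone P∩zone Q| = 4.
|zone P∩zone R| = 0.
|zone Q∩zone R| = 1.5357.
|zone P∩zone Q∩zone R| = 0.
|zone P ∪ zone Q ∪ zone R| = 61.5 − 5.5357 + 0 = 55.96.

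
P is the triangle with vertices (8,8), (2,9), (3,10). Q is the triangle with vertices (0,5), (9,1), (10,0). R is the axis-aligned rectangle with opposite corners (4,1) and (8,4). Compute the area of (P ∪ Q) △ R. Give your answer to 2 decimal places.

|P ∪ Q| = 6.
|(P ∪ Q) ∩ R| = 1.3333.
|(P ∪ Q) △ R| = 6 + 12 − 2.6667 = 15.33.

15.33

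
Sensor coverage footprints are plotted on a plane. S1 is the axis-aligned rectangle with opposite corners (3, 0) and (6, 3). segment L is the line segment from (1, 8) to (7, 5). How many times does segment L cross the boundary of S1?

The segment lies entirely outside S1 and never meets its boundary.

0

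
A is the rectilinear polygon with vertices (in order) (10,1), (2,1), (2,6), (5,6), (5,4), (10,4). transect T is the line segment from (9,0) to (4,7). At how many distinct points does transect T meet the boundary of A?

4

The segment meets the boundary at (5,5.6), (6.143,4), (4.714,6), (8.286,1).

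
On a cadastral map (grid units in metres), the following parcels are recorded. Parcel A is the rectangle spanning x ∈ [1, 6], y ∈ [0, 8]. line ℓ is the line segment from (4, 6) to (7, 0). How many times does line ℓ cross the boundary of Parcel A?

1

The segment meets the boundary at (6,2).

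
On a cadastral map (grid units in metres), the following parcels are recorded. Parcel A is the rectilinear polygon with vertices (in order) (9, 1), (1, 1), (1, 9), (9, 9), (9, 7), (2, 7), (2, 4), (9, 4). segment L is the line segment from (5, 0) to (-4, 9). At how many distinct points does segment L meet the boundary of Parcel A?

2

The segment meets the boundary at (4,1), (1,4).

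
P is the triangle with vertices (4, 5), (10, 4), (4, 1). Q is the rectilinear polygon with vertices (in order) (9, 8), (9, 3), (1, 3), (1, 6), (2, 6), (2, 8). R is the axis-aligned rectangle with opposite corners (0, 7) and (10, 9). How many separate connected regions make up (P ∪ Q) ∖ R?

(P ∪ Q) ∖ R is a single connected region.

1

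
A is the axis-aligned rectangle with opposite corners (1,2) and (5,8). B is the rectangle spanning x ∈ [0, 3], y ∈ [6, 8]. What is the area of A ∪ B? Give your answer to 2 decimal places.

By inclusion–exclusion:
Individual areas: |A| = 24, |B| = 6.
|A∩B|: x∈[1,3], y∈[6,8] → 2·2 = 4.
|A ∪ B| = 30 − 4 = 26.00.

26.00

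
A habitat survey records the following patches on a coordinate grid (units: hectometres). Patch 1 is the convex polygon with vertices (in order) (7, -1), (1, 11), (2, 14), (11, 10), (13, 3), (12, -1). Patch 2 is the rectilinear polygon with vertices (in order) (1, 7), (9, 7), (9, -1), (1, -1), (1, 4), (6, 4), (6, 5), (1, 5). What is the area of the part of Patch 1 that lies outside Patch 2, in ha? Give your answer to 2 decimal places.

|Patch 1| = 107.5, |Patch 1∩Patch 2| = 30.25.
|Patch 1 ∖ Patch 2| = |Patch 1| − |Patch 1∩Patch 2| = 107.5 − 30.25 = 77.25.

77.25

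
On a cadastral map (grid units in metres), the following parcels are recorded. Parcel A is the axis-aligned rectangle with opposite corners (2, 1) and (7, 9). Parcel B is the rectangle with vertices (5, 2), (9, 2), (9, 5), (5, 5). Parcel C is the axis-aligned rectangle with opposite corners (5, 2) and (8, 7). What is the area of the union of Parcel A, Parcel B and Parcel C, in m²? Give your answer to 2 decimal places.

48.00

By inclusion–exclusion:
Individual areas: |Parcel A| = 40, |Parcel B| = 12, |Parcel C| = 15.
|Parcel A∩Parcel B|: x∈[5,7], y∈[2,5] → 2·3 = 6.
|Parcel A∩Parcel C|: x∈[5,7], y∈[2,7] → 2·5 = 10.
|Parcel B∩Parcel C|: x∈[5,8], y∈[2,5] → 3·3 = 9.
|Parcel A∩Parcel B∩Parcel C| = 6.
|Parcel A ∪ Parcel B ∪ Parcel C| = 67 − 25 + 6 = 48.00.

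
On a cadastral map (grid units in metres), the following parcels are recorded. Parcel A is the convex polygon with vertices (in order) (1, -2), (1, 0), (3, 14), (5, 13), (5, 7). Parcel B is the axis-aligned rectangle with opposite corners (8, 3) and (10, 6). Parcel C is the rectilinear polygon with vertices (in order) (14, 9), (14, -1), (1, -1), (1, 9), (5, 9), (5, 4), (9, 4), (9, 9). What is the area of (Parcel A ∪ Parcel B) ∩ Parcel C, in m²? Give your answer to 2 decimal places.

|Parcel A ∪ Parcel B| = 37.
|(Parcel A ∪ Parcel B) ∩ Parcel C| = 23.99.

23.99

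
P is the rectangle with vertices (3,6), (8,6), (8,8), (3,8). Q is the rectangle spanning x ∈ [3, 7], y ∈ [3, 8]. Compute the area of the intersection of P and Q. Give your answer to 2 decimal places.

8.00

|P∩Q|: x∈[3,7], y∈[6,8] → 4·2 = 8.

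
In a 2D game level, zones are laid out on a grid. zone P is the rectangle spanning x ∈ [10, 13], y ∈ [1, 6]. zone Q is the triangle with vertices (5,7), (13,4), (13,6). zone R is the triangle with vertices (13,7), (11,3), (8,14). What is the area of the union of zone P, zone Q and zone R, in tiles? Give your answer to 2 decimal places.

31.71

By inclusion–exclusion:
Individual areas: |zone P| = 15, |zone Q| = 8, |zone R| = 17.
|zone P∩zone Q| = 4.3125.
|zone P∩zone R| = 3.4773.
|zone Q∩zone R| = 2.8665.
|zone P∩zone Q∩zone R| = 2.3673.
|zone P ∪ zone Q ∪ zone R| = 40 − 10.6563 + 2.3673 = 31.71.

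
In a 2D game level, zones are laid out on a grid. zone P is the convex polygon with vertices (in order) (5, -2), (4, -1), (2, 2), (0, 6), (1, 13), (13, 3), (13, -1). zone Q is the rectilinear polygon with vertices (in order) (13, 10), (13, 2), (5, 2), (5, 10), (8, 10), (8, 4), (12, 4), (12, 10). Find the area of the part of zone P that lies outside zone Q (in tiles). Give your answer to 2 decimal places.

81.35

|zone P| = 110, |zone P∩zone Q| = 28.65.
|zone P ∖ zone Q| = |zone P| − |zone P∩zone Q| = 110 − 28.65 = 81.35.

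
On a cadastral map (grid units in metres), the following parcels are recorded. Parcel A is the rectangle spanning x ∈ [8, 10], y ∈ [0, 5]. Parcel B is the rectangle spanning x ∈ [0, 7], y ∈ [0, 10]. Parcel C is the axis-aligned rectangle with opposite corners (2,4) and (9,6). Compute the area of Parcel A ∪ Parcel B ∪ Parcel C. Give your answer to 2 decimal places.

By inclusion–exclusion:
Individual areas: |Parcel A| = 10, |Parcel B| = 70, |Parcel C| = 14.
|Parcel A∩Parcel B| = 0 (no overlap).
|Parcel A∩Parcel C|: x∈[8,9], y∈[4,5] → 1·1 = 1.
|Parcel B∩Parcel C|: x∈[2,7], y∈[4,6] → 5·2 = 10.
|Parcel A∩Parcel B∩Parcel C| = 0.
|Parcel A ∪ Parcel B ∪ Parcel C| = 94 − 11 + 0 = 83.00.

83.00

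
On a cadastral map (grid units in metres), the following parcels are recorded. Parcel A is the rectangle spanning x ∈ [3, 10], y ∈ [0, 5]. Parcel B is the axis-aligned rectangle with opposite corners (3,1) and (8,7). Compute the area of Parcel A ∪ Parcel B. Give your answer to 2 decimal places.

By inclusion–exclusion:
Individual areas: |Parcel A| = 35, |Parcel B| = 30.
|Parcel A∩Parcel B|: x∈[3,8], y∈[1,5] → 5·4 = 20.
|Parcel A ∪ Parcel B| = 65 − 20 = 45.00.

45.00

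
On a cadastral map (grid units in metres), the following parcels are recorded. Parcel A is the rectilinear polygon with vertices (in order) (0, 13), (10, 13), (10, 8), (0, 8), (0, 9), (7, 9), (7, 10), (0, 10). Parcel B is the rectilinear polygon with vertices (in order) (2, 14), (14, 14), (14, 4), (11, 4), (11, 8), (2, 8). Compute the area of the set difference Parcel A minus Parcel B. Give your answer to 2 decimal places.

|Parcel A| = 43, |Parcel A∩Parcel B| = 35.
|Parcel A ∖ Parcel B| = |Parcel A| − |Parcel A∩Parcel B| = 43 − 35 = 8.00.

8.00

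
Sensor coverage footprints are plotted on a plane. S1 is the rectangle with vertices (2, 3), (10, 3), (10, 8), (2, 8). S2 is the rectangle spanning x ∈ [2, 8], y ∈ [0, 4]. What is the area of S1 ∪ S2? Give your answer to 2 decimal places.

58.00

By inclusion–exclusion:
Individual areas: |S1| = 40, |S2| = 24.
|S1∩S2|: x∈[2,8], y∈[3,4] → 6·1 = 6.
|S1 ∪ S2| = 64 − 6 = 58.00.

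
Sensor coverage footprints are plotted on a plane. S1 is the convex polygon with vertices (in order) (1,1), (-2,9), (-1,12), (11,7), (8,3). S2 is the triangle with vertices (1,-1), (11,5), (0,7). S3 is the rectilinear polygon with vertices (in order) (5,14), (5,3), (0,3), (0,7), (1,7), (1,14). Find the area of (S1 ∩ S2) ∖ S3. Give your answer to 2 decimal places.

18.13

|S1 ∩ S2| = 34.8541.
|(S1 ∩ S2) ∩ S3| = 16.7273.
|(S1 ∩ S2) ∖ S3| = 34.8541 − 16.7273 = 18.13.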